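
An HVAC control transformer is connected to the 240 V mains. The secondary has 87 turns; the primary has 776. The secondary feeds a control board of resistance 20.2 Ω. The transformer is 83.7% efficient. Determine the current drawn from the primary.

V_s = 240 × 87/776 = 26.907 V.
I_s = V_s/R = 26.907/20.2 = 1.3320 A.
P_out = V_s I_s = 26.907 × 1.3320 = 35.841 W.
P_in = P_out/η = 35.841/0.837 = 42.821 W.
I_p = P_in/V_p = 42.821/240 = 0.178 A.

I_p ≈ 0.178 A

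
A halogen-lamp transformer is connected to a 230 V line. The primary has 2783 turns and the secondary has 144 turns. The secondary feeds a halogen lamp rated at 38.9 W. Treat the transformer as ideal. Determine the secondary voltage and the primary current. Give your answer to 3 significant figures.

V_s = V_p × N_s/N_p = 230 × 144/2783 = 11.901 V.
I_s = P/V_s = 38.9/11.901 = 3.2687 A.
I_p = I_s × N_s/N_p = 3.2687 × 144/2783 = 0.169 A.

V_s ≈ 11.9 V, I_p ≈ 0.169 A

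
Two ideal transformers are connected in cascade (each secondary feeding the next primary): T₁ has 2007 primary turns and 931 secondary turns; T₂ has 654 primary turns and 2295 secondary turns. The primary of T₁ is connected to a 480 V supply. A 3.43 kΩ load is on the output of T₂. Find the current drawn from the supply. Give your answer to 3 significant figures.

I_supply ≈ 0.371 A

Secondary of T₁: V = 480.00 × 931/2007 = 222.66 V.
Secondary of T₂: V = 222.66 × 2295/654 = 781.36 V.
I_load = 781.36/3430 = 0.22780 A, so P_out = 781.36 × 0.22780 = 177.99 W.
All ideal ⇒ P_in = P_out, so I_supply = 177.99/480 = 0.371 A.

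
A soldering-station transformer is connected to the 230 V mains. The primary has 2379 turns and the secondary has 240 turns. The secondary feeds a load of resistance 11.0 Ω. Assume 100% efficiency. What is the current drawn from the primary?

V_s = V_p × N_s/N_p = 230 × 240/2379 = 23.203 V.
I_s = V_s/R = 23.203/11.0 = 2.1094 A.
For an ideal transformer I_p N_p = I_s N_s, so I_p = 2.1094 × 240/2379 = 0.213 A.

I_p ≈ 0.213 A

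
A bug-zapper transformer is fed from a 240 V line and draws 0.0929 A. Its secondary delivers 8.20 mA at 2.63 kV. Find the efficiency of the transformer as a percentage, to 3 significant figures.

P_in = 240 × 0.0929 = 22.2960 W.
P_out = 2630 × 0.00820 = 21.5660 W.
η = P_out/P_in = 21.5660/22.2960 = 0.967.

η ≈ 96.7%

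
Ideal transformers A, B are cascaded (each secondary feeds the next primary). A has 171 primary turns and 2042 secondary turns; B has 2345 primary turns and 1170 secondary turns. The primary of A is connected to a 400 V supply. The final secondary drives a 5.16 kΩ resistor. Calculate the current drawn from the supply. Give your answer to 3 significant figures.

Secondary of A: V = 400.00 × 2042/171 = 4776.6 V.
Secondary of B: V = 4776.6 × 1170/2345 = 2383.2 V.
I_load = 2383.2/5160 = 0.46186 A, so P_out = 2383.2 × 0.46186 = 1100.7 W.
All ideal ⇒ P_in = P_out, so I_supply = 1100.7/400 = 2.75 A.

I_supply ≈ 2.75 A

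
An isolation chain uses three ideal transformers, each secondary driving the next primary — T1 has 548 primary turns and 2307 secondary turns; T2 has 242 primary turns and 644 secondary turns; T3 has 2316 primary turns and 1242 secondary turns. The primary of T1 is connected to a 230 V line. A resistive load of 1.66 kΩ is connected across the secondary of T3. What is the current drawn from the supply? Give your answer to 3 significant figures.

Secondary of T1: V = 230.00 × 2307/548 = 968.27 V.
Secondary of T2: V = 968.27 × 644/242 = 2576.7 V.
Secondary of T3: V = 2576.7 × 1242/2316 = 1381.8 V.
I_load = 1381.8/1660 = 0.83242 A, so P_out = 1381.8 × 0.83242 = 1150.2 W.
All ideal ⇒ P_in = P_out, so I_supply = 1150.2/230 = 5.00 A.

I_supply ≈ 5.00 A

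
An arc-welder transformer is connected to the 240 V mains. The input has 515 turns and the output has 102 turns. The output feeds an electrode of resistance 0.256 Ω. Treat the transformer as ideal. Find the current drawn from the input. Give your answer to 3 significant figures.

I_in ≈ 36.8 A

V_out = V_in × N_out/N_in = 240 × 102/515 = 47.534 V.
I_out = V_out/R = 47.534/0.256 = 185.68 A.
For an ideal transformer I_in N_in = I_out N_out, so I_in = 185.68 × 102/515 = 36.8 A.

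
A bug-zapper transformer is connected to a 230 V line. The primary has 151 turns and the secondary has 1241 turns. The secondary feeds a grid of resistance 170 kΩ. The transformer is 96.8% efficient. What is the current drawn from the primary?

I_p ≈ 0.0944 A

V_s = 230 × 1241/151 = 1890.3 V.
I_s = V_s/R = 1890.3/170000 = 0.011119 A.
P_out = V_s I_s = 1890.3 × 0.011119 = 21.018 W.
P_in = P_out/η = 21.018/0.968 = 21.713 W.
I_p = P_in/V_p = 21.713/230 = 0.0944 A.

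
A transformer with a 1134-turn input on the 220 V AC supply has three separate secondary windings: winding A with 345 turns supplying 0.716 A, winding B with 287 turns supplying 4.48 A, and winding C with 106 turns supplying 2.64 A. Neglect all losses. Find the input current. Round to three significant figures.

V_A = 220 × 345/1134 = 66.931 V; V_B = 220 × 287/1134 = 55.679 V; V_C = 220 × 106/1134 = 20.564 V.
P_out = V_A I_A + V_B I_B + V_C I_C = 66.931×0.716 + 55.679×4.48 + 20.564×2.64 = 47.923 + 249.44 + 54.290 = 351.65 W.
Ideal ⇒ P_in = P_out, so I_in = P_out/V_in = 351.65/220 = 1.60 A.

I_in ≈ 1.60 A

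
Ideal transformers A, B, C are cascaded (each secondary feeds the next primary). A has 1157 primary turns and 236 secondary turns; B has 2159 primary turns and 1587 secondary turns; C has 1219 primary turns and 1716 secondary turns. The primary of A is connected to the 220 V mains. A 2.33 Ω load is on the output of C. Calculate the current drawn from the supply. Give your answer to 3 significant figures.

After A: V = 220.00 × 236/1157 = 44.875 V.
After B: V = 44.875 × 1587/2159 = 32.986 V.
After C: V = 32.986 × 1716/1219 = 46.434 V.
I_load = 46.434/2.33 = 19.929 A, so P_out = 46.434 × 19.929 = 925.38 W.
All ideal ⇒ P_in = P_out, so I_supply = 925.38/220 = 4.21 A.

I_supply ≈ 4.21 A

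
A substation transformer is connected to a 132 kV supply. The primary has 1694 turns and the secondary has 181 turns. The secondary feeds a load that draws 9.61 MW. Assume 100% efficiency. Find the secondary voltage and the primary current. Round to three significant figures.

V_s ≈ 14100 V, I_p ≈ 72.8 A

V_s = V_p × N_s/N_p = 132000 × 181/1694 = 14104 V.
I_s = P/V_s = 9.61×10^6/14104 = 681.37 A.
I_p = I_s × N_s/N_p = 681.37 × 181/1694 = 72.8 A.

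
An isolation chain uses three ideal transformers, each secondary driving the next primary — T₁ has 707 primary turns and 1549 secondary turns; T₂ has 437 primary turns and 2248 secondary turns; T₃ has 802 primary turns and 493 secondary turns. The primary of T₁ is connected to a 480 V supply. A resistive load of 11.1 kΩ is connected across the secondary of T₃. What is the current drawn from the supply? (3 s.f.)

I_supply ≈ 2.08 A

Secondary of T₁: V = 480.00 × 1549/707 = 1051.7 V.
Secondary of T₂: V = 1051.7 × 2248/437 = 5409.9 V.
Secondary of T₃: V = 5409.9 × 493/802 = 3325.5 V.
I_load = 3325.5/11100 = 0.29960 A, so P_out = 3325.5 × 0.29960 = 996.32 W.
All ideal ⇒ P_in = P_out, so I_supply = 996.32/480 = 2.08 A.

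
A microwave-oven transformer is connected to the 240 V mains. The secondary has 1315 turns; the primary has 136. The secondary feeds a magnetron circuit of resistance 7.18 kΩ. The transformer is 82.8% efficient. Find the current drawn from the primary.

I_p ≈ 3.77 A

V_s = 240 × 1315/136 = 2320.6 V.
I_s = V_s/R = 2320.6/7180 = 0.32320 A.
P_out = V_s I_s = 2320.6 × 0.32320 = 750.02 W.
P_in = P_out/η = 750.02/0.828 = 905.82 W.
I_p = P_in/V_p = 905.82/240 = 3.77 A.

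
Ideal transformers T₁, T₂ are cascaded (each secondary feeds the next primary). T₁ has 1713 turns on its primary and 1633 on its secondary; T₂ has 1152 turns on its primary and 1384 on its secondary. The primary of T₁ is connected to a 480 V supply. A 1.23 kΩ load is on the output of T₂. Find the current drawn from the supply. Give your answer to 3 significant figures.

After T₁: V = 480.00 × 1633/1713 = 457.58 V.
After T₂: V = 457.58 × 1384/1152 = 549.74 V.
I_load = 549.74/1230 = 0.44694 A, so P_out = 549.74 × 0.44694 = 245.70 W.
All ideal ⇒ P_in = P_out, so I_supply = 245.70/480 = 0.512 A.

I_supply ≈ 0.512 A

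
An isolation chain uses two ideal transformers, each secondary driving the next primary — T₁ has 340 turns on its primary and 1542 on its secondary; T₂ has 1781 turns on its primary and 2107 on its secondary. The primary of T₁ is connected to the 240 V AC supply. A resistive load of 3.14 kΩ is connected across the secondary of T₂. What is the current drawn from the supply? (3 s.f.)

I_supply ≈ 2.20 A

After T₁: V = 240.00 × 1542/340 = 1088.5 V.
After T₂: V = 1088.5 × 2107/1781 = 1287.7 V.
I_load = 1287.7/3140 = 0.41010 A, so P_out = 1287.7 × 0.41010 = 528.09 W.
All ideal ⇒ P_in = P_out, so I_supply = 528.09/240 = 2.20 A.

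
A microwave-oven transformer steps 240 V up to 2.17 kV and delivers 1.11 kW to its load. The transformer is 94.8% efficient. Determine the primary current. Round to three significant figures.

P_in = P_out/η = 1110/0.948 = 1170.9 W.
I_p = P_in/V_p = 1170.9/240 = 4.88 A.

I_p ≈ 4.88 A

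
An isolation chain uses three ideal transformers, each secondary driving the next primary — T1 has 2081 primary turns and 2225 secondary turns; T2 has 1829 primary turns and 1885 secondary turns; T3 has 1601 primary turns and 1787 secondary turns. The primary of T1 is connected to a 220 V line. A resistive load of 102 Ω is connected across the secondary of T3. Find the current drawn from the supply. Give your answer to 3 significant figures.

I_supply ≈ 3.26 A

After T1: V = 220.00 × 2225/2081 = 235.22 V.
After T2: V = 235.22 × 1885/1829 = 242.43 V.
After T3: V = 242.43 × 1787/1601 = 270.59 V.
I_load = 270.59/102 = 2.6528 A, so P_out = 270.59 × 2.6528 = 717.83 W.
All ideal ⇒ P_in = P_out, so I_supply = 717.83/220 = 3.26 A.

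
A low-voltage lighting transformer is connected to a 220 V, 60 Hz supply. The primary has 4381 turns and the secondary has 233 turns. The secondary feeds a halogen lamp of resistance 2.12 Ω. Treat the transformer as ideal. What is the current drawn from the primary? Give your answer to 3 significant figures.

V_s = V_p × N_s/N_p = 220 × 233/4381 = 11.701 V.
I_s = V_s/R = 11.701/2.12 = 5.5191 A.
For an ideal transformer I_p N_p = I_s N_s, so I_p = 5.5191 × 233/4381 = 0.294 A.

I_p ≈ 0.294 A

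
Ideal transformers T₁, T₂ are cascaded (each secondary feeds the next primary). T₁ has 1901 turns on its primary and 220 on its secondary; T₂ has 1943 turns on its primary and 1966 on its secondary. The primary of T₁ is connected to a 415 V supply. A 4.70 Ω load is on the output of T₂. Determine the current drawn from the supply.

I_supply ≈ 1.21 A

Secondary of T₁: V = 415.00 × 220/1901 = 48.027 V.
Secondary of T₂: V = 48.027 × 1966/1943 = 48.596 V.
I_load = 48.596/4.70 = 10.340 A, so P_out = 48.596 × 10.340 = 502.46 W.
All ideal ⇒ P_in = P_out, so I_supply = 502.46/415 = 1.21 A.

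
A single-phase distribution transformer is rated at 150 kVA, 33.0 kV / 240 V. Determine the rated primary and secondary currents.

I_p = S/V_p = 150000/33000 = 4.55 A.
I_s = S/V_s = 150000/240 = 625 A.

I_p ≈ 4.55 A, I_s ≈ 625 A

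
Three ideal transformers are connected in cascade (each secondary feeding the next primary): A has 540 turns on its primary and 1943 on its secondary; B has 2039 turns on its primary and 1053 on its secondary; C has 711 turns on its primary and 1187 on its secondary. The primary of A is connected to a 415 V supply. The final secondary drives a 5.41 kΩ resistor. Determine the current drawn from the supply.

After A: V = 415.00 × 1943/540 = 1493.2 V.
After B: V = 1493.2 × 1053/2039 = 771.15 V.
After C: V = 771.15 × 1187/711 = 1287.4 V.
I_load = 1287.4/5410 = 0.23797 A, so P_out = 1287.4 × 0.23797 = 306.37 W.
All ideal ⇒ P_in = P_out, so I_supply = 306.37/415 = 0.738 A.

I_supply ≈ 0.738 A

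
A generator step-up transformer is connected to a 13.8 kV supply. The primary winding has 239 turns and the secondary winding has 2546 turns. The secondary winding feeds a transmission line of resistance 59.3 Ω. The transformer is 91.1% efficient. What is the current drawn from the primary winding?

V_s = 13800 × 2546/239 = 147010 V.
I_s = V_s/R = 147010/59.3 = 2479.0 A.
P_out = V_s I_s = 147010 × 2479.0 = 3.6444×10^8 W.
P_in = P_out/η = 3.6444×10^8/0.911 = 4.0004×10^8 W.
I_p = P_in/V_p = 4.0004×10^8/13800 = 29000 A.

I_p ≈ 29000 A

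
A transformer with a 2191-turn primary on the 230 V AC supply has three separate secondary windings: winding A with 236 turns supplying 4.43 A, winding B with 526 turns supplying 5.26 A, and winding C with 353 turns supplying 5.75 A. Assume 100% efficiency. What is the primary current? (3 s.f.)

V_A = 230 × 236/2191 = 24.774 V; V_B = 230 × 526/2191 = 55.217 V; V_C = 230 × 353/2191 = 37.056 V.
P_out = V_A I_A + V_B I_B + V_C I_C = 24.774×4.43 + 55.217×5.26 + 37.056×5.75 = 109.75 + 290.44 + 213.07 = 613.26 W.
Ideal ⇒ P_in = P_out, so I_p = P_out/V_p = 613.26/230 = 2.67 A.

I_p ≈ 2.67 A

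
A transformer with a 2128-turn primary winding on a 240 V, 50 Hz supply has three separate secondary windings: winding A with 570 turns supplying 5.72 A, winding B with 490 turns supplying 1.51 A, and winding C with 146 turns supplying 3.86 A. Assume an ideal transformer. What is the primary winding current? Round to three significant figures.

V_A = 240 × 570/2128 = 64.286 V; V_B = 240 × 490/2128 = 55.263 V; V_C = 240 × 146/2128 = 16.466 V.
P_out = V_A I_A + V_B I_B + V_C I_C = 64.286×5.72 + 55.263×1.51 + 16.466×3.86 = 367.71 + 83.447 + 63.559 = 514.72 W.
Ideal ⇒ P_in = P_out, so I_p = P_out/V_p = 514.72/240 = 2.14 A.

I_p ≈ 2.14 A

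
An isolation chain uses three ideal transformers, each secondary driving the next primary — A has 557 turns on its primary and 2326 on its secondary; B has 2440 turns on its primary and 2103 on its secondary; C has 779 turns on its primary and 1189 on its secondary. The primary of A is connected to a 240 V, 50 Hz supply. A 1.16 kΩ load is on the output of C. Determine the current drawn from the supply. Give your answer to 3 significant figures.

Secondary of A: V = 240.00 × 2326/557 = 1002.2 V.
Secondary of B: V = 1002.2 × 2103/2440 = 863.80 V.
Secondary of C: V = 863.80 × 1189/779 = 1318.4 V.
I_load = 1318.4/1160 = 1.1366 A, so P_out = 1318.4 × 1.1366 = 1498.5 W.
All ideal ⇒ P_in = P_out, so I_supply = 1498.5/240 = 6.24 A.

I_supply ≈ 6.24 A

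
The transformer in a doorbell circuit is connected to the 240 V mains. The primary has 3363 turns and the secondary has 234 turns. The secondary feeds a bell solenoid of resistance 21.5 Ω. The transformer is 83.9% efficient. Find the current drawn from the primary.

V_s = 240 × 234/3363 = 16.699 V.
I_s = V_s/R = 16.699/21.5 = 0.77672 A.
P_out = V_s I_s = 16.699 × 0.77672 = 12.971 W.
P_in = P_out/η = 12.971/0.839 = 15.460 W.
I_p = P_in/V_p = 15.460/240 = 0.0644 A.

I_p ≈ 0.0644 A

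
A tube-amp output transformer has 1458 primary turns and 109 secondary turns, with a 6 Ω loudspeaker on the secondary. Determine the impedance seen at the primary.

Z_p = (N_p/N_s)² × Z_s = (1458/109)² × 6 = 1070 Ω.

Z_p ≈ 1070 Ω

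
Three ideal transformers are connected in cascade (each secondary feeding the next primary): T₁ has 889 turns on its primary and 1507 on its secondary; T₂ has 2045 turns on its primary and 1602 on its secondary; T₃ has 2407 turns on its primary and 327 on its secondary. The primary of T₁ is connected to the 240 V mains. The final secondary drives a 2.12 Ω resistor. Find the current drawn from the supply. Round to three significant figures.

After T₁: V = 240.00 × 1507/889 = 406.84 V.
After T₂: V = 406.84 × 1602/2045 = 318.71 V.
After T₃: V = 318.71 × 327/2407 = 43.298 V.
I_load = 43.298/2.12 = 20.423 A, so P_out = 43.298 × 20.423 = 884.28 W.
All ideal ⇒ P_in = P_out, so I_supply = 884.28/240 = 3.68 A.

I_supply ≈ 3.68 A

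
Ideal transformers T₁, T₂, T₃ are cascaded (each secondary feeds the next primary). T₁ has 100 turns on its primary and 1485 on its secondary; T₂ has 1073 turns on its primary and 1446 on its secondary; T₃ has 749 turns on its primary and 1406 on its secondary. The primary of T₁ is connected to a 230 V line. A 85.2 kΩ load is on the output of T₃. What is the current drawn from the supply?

After T₁: V = 230.00 × 1485/100 = 3415.5 V.
After T₂: V = 3415.5 × 1446/1073 = 4602.8 V.
After T₃: V = 4602.8 × 1406/749 = 8640.3 V.
I_load = 8640.3/85200 = 0.10141 A, so P_out = 8640.3 × 0.10141 = 876.22 W.
All ideal ⇒ P_in = P_out, so I_supply = 876.22/230 = 3.81 A.

I_supply ≈ 3.81 A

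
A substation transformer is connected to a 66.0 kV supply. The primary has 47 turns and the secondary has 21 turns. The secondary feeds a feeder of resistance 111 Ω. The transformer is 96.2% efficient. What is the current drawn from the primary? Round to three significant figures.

V_s = 66000 × 21/47 = 29489 V.
I_s = V_s/R = 29489/111 = 265.67 A.
P_out = V_s I_s = 29489 × 265.67 = 7.8344×10^6 W.
P_in = P_out/η = 7.8344×10^6/0.962 = 8.1439×10^6 W.
I_p = P_in/V_p = 8.1439×10^6/66000 = 123 A.

I_p ≈ 123 A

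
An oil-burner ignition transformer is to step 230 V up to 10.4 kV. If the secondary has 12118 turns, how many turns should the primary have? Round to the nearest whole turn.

N_p/N_s = V_p/V_s, so N_p = 12118 × 230/10400 = 268.0 ≈ 268 turns.

N_p = 268 turns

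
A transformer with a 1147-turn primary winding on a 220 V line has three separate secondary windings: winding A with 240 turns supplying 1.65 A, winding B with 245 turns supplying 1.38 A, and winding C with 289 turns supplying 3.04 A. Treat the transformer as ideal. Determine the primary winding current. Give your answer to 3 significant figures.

V_A = 220 × 240/1147 = 46.033 V; V_B = 220 × 245/1147 = 46.992 V; V_C = 220 × 289/1147 = 55.432 V.
P_out = V_A I_A + V_B I_B + V_C I_C = 46.033×1.65 + 46.992×1.38 + 55.432×3.04 = 75.955 + 64.849 + 168.51 = 309.32 W.
Ideal ⇒ P_in = P_out, so I_p = P_out/V_p = 309.32/220 = 1.41 A.

I_p ≈ 1.41 A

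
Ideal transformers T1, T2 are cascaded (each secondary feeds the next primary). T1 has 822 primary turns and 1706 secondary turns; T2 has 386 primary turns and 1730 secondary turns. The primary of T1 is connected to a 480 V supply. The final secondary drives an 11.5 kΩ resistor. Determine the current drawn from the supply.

After T1: V = 480.00 × 1706/822 = 996.20 V.
After T2: V = 996.20 × 1730/386 = 4464.9 V.
I_load = 4464.9/11500 = 0.38825 A, so P_out = 4464.9 × 0.38825 = 1733.5 W.
All ideal ⇒ P_in = P_out, so I_supply = 1733.5/480 = 3.61 A.

I_supply ≈ 3.61 A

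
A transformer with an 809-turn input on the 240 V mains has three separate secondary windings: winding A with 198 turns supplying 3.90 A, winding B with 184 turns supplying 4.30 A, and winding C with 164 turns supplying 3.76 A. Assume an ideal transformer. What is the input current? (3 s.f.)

I_in ≈ 2.69 A

V_A = 240 × 198/809 = 58.739 V; V_B = 240 × 184/809 = 54.586 V; V_C = 240 × 164/809 = 48.653 V.
P_out = V_A I_A + V_B I_B + V_C I_C = 58.739×3.90 + 54.586×4.30 + 48.653×3.76 = 229.08 + 234.72 + 182.93 = 646.74 W.
Ideal ⇒ P_in = P_out, so I_in = P_out/V_in = 646.74/240 = 2.69 A.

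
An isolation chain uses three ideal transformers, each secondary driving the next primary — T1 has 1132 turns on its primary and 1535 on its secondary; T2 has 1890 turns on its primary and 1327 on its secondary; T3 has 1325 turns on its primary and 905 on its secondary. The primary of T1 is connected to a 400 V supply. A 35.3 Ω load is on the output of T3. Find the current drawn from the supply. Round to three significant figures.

I_supply ≈ 4.79 A

Secondary of T1: V = 400.00 × 1535/1132 = 542.40 V.
Secondary of T2: V = 542.40 × 1327/1890 = 380.83 V.
Secondary of T3: V = 380.83 × 905/1325 = 260.11 V.
I_load = 260.11/35.3 = 7.3687 A, so P_out = 260.11 × 7.3687 = 1916.7 W.
All ideal ⇒ P_in = P_out, so I_supply = 1916.7/400 = 4.79 A.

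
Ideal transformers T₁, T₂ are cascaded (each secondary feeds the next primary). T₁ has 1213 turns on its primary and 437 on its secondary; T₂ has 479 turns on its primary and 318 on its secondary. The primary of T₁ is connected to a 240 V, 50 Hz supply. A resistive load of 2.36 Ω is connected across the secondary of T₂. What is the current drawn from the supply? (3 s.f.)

I_supply ≈ 5.82 A

Secondary of T₁: V = 240.00 × 437/1213 = 86.463 V.
Secondary of T₂: V = 86.463 × 318/479 = 57.402 V.
I_load = 57.402/2.36 = 24.323 A, so P_out = 57.402 × 24.323 = 1396.2 W.
All ideal ⇒ P_in = P_out, so I_supply = 1396.2/240 = 5.82 A.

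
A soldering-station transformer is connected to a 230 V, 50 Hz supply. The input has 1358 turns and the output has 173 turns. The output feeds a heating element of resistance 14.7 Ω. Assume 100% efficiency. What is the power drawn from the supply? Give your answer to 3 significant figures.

P ≈ 58.4 W

V_out = V_in × N_out/N_in = 230 × 173/1358 = 29.300 V.
I_out = V_out/R = 29.300/14.7 = 1.9932 A.
I_in = I_out × N_out/N_in = 1.9932 × 173/1358 = 0.25392 A.
P = V_in I_in = 230 × 0.25392 = 58.4 W.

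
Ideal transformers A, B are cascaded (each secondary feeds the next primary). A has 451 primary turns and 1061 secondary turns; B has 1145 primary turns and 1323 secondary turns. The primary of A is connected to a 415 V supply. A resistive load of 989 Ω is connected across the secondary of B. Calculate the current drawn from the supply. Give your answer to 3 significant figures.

I_supply ≈ 3.10 A

Secondary of A: V = 415.00 × 1061/451 = 976.31 V.
Secondary of B: V = 976.31 × 1323/1145 = 1128.1 V.
I_load = 1128.1/989 = 1.1406 A, so P_out = 1128.1 × 1.1406 = 1286.7 W.
All ideal ⇒ P_in = P_out, so I_supply = 1286.7/415 = 3.10 A.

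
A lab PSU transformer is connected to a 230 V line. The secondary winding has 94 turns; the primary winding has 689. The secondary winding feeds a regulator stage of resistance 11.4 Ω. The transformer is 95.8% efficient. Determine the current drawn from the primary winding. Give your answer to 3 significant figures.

V_s = 230 × 94/689 = 31.379 V.
I_s = V_s/R = 31.379/11.4 = 2.7525 A.
P_out = V_s I_s = 31.379 × 2.7525 = 86.371 W.
P_in = P_out/η = 86.371/0.958 = 90.158 W.
I_p = P_in/V_p = 90.158/230 = 0.392 A.

I_p ≈ 0.392 A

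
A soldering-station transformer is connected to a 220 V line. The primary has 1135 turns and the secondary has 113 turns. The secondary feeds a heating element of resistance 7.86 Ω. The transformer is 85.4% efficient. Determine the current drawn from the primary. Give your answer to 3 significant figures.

V_s = 220 × 113/1135 = 21.903 V.
I_s = V_s/R = 21.903/7.86 = 2.7867 A.
P_out = V_s I_s = 21.903 × 2.7867 = 61.036 W.
P_in = P_out/η = 61.036/0.854 = 71.471 W.
I_p = P_in/V_p = 71.471/220 = 0.325 A.

I_p ≈ 0.325 A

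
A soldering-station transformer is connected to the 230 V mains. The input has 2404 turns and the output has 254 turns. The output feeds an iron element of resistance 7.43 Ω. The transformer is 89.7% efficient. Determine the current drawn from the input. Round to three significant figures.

I_in ≈ 0.385 A

V_out = 230 × 254/2404 = 24.301 V.
I_out = V_out/R = 24.301/7.43 = 3.2707 A.
P_out = V_out I_out = 24.301 × 3.2707 = 79.481 W.
P_in = P_out/η = 79.481/0.897 = 88.608 W.
I_in = P_in/V_in = 88.608/230 = 0.385 A.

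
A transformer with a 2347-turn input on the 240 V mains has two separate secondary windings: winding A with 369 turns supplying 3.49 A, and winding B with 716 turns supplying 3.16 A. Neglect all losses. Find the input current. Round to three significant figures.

V_A = 240 × 369/2347 = 37.733 V; V_B = 240 × 716/2347 = 73.217 V.
P_out = V_A I_A + V_B I_B = 37.733×3.49 + 73.217×3.16 = 131.69 + 231.37 = 363.05 W.
Ideal ⇒ P_in = P_out, so I_in = P_out/V_in = 363.05/240 = 1.51 A.

I_in ≈ 1.51 A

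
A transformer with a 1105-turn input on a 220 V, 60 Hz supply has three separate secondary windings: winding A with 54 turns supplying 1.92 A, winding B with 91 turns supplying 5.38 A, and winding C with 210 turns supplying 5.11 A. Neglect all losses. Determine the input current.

V_A = 220 × 54/1105 = 10.751 V; V_B = 220 × 91/1105 = 18.118 V; V_C = 220 × 210/1105 = 41.810 V.
P_out = V_A I_A + V_B I_B + V_C I_C = 10.751×1.92 + 18.118×5.38 + 41.810×5.11 = 20.642 + 97.473 + 213.65 = 331.76 W.
Ideal ⇒ P_in = P_out, so I_in = P_out/V_in = 331.76/220 = 1.51 A.

I_in ≈ 1.51 A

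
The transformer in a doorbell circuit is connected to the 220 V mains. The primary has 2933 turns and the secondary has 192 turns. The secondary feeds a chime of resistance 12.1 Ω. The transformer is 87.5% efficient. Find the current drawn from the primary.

V_s = 220 × 192/2933 = 14.402 V.
I_s = V_s/R = 14.402/12.1 = 1.1902 A.
P_out = V_s I_s = 14.402 × 1.1902 = 17.141 W.
P_in = P_out/η = 17.141/0.875 = 19.590 W.
I_p = P_in/V_p = 19.590/220 = 0.0890 A.

I_p ≈ 0.0890 A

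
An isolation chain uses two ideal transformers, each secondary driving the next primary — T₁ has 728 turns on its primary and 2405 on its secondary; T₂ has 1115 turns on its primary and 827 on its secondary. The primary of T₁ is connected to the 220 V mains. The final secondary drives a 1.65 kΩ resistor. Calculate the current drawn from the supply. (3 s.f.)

Secondary of T₁: V = 220.00 × 2405/728 = 726.79 V.
Secondary of T₂: V = 726.79 × 827/1115 = 539.06 V.
I_load = 539.06/1650 = 0.32670 A, so P_out = 539.06 × 0.32670 = 176.11 W.
All ideal ⇒ P_in = P_out, so I_supply = 176.11/220 = 0.801 A.

I_supply ≈ 0.801 A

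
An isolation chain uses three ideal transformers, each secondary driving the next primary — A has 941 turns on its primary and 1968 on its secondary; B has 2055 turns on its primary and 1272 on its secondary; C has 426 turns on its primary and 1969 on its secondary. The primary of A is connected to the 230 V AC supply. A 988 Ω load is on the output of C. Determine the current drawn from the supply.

Secondary of A: V = 230.00 × 1968/941 = 481.02 V.
Secondary of B: V = 481.02 × 1272/2055 = 297.74 V.
Secondary of C: V = 297.74 × 1969/426 = 1376.2 V.
I_load = 1376.2/988 = 1.3929 A, so P_out = 1376.2 × 1.3929 = 1916.9 W.
All ideal ⇒ P_in = P_out, so I_supply = 1916.9/230 = 8.33 A.

I_supply ≈ 8.33 A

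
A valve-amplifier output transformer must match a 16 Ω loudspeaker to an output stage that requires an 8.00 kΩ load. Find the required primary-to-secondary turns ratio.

Z_p/Z_s = (N_p/N_s)², so N_p/N_s = √(8000/16) = √500 = 22.4.

N_p/N_s ≈ 22.4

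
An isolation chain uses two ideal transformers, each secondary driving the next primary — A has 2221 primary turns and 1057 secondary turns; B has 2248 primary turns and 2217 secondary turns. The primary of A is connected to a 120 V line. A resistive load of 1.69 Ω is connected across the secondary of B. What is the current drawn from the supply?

Secondary of A: V = 120.00 × 1057/2221 = 57.109 V.
Secondary of B: V = 57.109 × 2217/2248 = 56.322 V.
I_load = 56.322/1.69 = 33.327 A, so P_out = 56.322 × 33.327 = 1877.0 W.
All ideal ⇒ P_in = P_out, so I_supply = 1877.0/120 = 15.6 A.

I_supply ≈ 15.6 A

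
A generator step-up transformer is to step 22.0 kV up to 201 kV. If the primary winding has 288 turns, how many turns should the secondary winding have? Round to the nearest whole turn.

N_s/N_p = V_s/V_p, so N_s = 288 × 201000/22000 = 2631.3 ≈ 2631 turns.

N_s = 2631 turns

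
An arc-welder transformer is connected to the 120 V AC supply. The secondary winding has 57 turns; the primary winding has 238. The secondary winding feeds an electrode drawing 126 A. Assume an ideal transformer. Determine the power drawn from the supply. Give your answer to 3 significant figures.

P ≈ 3620 W

I_p = I_s × N_s/N_p = 126 × 57/238 = 30.176 A.
P = V_p I_p = 120 × 30.176 = 3620 W.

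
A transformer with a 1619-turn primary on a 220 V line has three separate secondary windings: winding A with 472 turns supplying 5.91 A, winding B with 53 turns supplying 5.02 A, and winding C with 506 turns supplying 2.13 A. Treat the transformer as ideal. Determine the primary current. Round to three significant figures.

V_A = 220 × 472/1619 = 64.138 V; V_B = 220 × 53/1619 = 7.2020 V; V_C = 220 × 506/1619 = 68.758 V.
P_out = V_A I_A + V_B I_B + V_C I_C = 64.138×5.91 + 7.2020×5.02 + 68.758×2.13 = 379.06 + 36.154 + 146.46 = 561.67 W.
Ideal ⇒ P_in = P_out, so I_p = P_out/V_p = 561.67/220 = 2.55 A.

I_p ≈ 2.55 A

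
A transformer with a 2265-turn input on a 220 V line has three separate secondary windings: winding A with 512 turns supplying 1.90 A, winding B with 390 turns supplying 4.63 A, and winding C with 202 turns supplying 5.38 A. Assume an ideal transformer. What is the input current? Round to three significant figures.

V_A = 220 × 512/2265 = 49.731 V; V_B = 220 × 390/2265 = 37.881 V; V_C = 220 × 202/2265 = 19.620 V.
P_out = V_A I_A + V_B I_B + V_C I_C = 49.731×1.90 + 37.881×4.63 + 19.620×5.38 = 94.488 + 175.39 + 105.56 = 375.43 W.
Ideal ⇒ P_in = P_out, so I_in = P_out/V_in = 375.43/220 = 1.71 A.

I_in ≈ 1.71 A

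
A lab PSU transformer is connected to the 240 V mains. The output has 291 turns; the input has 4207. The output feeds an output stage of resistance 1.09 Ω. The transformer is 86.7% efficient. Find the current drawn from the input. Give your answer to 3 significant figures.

I_in ≈ 1.22 A

V_out = 240 × 291/4207 = 16.601 V.
I_out = V_out/R = 16.601/1.09 = 15.230 A.
P_out = V_out I_out = 16.601 × 15.230 = 252.83 W.
P_in = P_out/η = 252.83/0.867 = 291.62 W.
I_in = P_in/V_in = 291.62/240 = 1.22 A.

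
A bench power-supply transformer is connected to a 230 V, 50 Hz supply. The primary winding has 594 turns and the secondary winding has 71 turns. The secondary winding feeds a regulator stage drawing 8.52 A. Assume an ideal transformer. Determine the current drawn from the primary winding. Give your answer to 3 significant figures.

For an ideal transformer I_p N_p = I_s N_s, so I_p = 8.52 × 71/594 = 1.02 A.

I_p ≈ 1.02 A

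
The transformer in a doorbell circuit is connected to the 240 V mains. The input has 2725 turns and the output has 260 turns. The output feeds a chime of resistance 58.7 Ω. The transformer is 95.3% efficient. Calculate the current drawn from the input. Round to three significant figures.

V_out = 240 × 260/2725 = 22.899 V.
I_out = V_out/R = 22.899/58.7 = 0.39010 A.
P_out = V_out I_out = 22.899 × 0.39010 = 8.9330 W.
P_in = P_out/η = 8.9330/0.953 = 9.3736 W.
I_in = P_in/V_in = 9.3736/240 = 0.0391 A.

I_in ≈ 0.0391 A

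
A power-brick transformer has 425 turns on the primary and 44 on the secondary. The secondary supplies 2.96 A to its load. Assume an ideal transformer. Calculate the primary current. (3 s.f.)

I_p ≈ 0.306 A

For an ideal transformer I_p/I_s = N_s/N_p, so I_p = 2.96 × 44/425 = 0.306 A.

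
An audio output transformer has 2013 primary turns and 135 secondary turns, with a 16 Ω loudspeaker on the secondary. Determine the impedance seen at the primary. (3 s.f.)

Z_p ≈ 3560 Ω

Z_p = (N_p/N_s)² × Z_s = (2013/135)² × 16 = 3560 Ω.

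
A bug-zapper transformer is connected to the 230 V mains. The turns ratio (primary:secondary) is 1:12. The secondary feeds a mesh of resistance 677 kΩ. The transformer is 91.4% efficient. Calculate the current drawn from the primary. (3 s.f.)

V_s = 230 × 12/1 = 2760.0 V.
I_s = V_s/R = 2760.0/677000 = 0.0040768 A.
P_out = V_s I_s = 2760.0 × 0.0040768 = 11.252 W.
P_in = P_out/η = 11.252/0.914 = 12.311 W.
I_p = P_in/V_p = 12.311/230 = 0.0535 A.

I_p ≈ 0.0535 A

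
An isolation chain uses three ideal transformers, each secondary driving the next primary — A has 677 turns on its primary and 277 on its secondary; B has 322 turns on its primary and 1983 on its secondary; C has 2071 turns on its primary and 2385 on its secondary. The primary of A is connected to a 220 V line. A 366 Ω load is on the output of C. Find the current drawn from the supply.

After A: V = 220.00 × 277/677 = 90.015 V.
After B: V = 90.015 × 1983/322 = 554.35 V.
After C: V = 554.35 × 2385/2071 = 638.39 V.
I_load = 638.39/366 = 1.7442 A, so P_out = 638.39 × 1.7442 = 1113.5 W.
All ideal ⇒ P_in = P_out, so I_supply = 1113.5/220 = 5.06 A.

I_supply ≈ 5.06 A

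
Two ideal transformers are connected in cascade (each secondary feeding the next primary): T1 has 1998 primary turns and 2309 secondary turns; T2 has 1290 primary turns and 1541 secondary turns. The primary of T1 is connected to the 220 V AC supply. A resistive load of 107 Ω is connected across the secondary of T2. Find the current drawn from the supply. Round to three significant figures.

I_supply ≈ 3.92 A

After T1: V = 220.00 × 2309/1998 = 254.24 V.
After T2: V = 254.24 × 1541/1290 = 303.71 V.
I_load = 303.71/107 = 2.8384 A, so P_out = 303.71 × 2.8384 = 862.07 W.
All ideal ⇒ P_in = P_out, so I_supply = 862.07/220 = 3.92 A.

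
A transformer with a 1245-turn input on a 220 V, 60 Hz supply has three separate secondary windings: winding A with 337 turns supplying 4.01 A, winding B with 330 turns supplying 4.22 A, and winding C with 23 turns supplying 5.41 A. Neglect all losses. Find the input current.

I_in ≈ 2.30 A

V_A = 220 × 337/1245 = 59.550 V; V_B = 220 × 330/1245 = 58.313 V; V_C = 220 × 23/1245 = 4.0643 V.
P_out = V_A I_A + V_B I_B + V_C I_C = 59.550×4.01 + 58.313×4.22 + 4.0643×5.41 = 238.80 + 246.08 + 21.988 = 506.87 W.
Ideal ⇒ P_in = P_out, so I_in = P_out/V_in = 506.87/220 = 2.30 A.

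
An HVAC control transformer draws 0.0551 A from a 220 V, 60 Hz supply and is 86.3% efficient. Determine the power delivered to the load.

P_in = V_p I_p = 220 × 0.0551 = 12.122 W.
P_out = η P_in = 0.863 × 12.122 = 10.5 W.

P_out ≈ 10.5 W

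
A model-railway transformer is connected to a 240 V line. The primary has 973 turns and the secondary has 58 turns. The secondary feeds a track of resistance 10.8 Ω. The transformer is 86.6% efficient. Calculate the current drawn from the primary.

I_p ≈ 0.0912 A

V_s = 240 × 58/973 = 14.306 V.
I_s = V_s/R = 14.306/10.8 = 1.3247 A.
P_out = V_s I_s = 14.306 × 1.3247 = 18.951 W.
P_in = P_out/η = 18.951/0.866 = 21.883 W.
I_p = P_in/V_p = 21.883/240 = 0.0912 A.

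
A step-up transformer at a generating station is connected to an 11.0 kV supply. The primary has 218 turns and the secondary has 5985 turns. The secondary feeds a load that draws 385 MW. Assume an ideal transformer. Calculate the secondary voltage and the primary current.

V_s ≈ 302000 V, I_p ≈ 35000 A

V_s = V_p × N_s/N_p = 11000 × 5985/218 = 302000 V.
I_s = P/V_s = 3.85×10^8/302000 = 1274.9 A.
I_p = I_s × N_s/N_p = 1274.9 × 5985/218 = 35000 A.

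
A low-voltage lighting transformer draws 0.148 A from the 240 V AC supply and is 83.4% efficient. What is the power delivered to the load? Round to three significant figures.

P_in = V_p I_p = 240 × 0.148 = 35.520 W.
P_out = η P_in = 0.834 × 35.520 = 29.6 W.

P_out ≈ 29.6 W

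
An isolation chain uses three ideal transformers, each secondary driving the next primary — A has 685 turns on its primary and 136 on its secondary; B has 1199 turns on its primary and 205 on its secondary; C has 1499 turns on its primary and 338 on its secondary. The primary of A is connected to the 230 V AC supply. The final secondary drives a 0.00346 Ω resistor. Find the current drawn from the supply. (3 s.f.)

Secondary of A: V = 230.00 × 136/685 = 45.664 V.
Secondary of B: V = 45.664 × 205/1199 = 7.8075 V.
Secondary of C: V = 7.8075 × 338/1499 = 1.7605 V.
I_load = 1.7605/0.00346 = 508.80 A, so P_out = 1.7605 × 508.80 = 895.73 W.
All ideal ⇒ P_in = P_out, so I_supply = 895.73/230 = 3.89 A.

I_supply ≈ 3.89 A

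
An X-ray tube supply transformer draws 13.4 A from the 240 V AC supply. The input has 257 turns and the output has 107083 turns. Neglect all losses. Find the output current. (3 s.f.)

I_out ≈ 0.0322 A

I_out/I_in = N_in/N_out, so I_out = 13.4 × 257/107083 = 0.0322 A.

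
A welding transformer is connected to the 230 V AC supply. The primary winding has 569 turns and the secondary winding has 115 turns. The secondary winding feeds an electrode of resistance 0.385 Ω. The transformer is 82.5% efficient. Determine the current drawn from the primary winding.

I_p ≈ 29.6 A

V_s = 230 × 115/569 = 46.485 V.
I_s = V_s/R = 46.485/0.385 = 120.74 A.
P_out = V_s I_s = 46.485 × 120.74 = 5612.6 W.
P_in = P_out/η = 5612.6/0.825 = 6803.2 W.
I_p = P_in/V_p = 6803.2/230 = 29.6 A.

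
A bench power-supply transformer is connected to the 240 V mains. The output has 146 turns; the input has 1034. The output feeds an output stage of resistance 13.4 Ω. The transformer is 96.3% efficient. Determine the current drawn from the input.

I_in ≈ 0.371 A

V_out = 240 × 146/1034 = 33.888 V.
I_out = V_out/R = 33.888/13.4 = 2.5289 A.
P_out = V_out I_out = 33.888 × 2.5289 = 85.700 W.
P_in = P_out/η = 85.700/0.963 = 88.993 W.
I_in = P_in/V_in = 88.993/240 = 0.371 A.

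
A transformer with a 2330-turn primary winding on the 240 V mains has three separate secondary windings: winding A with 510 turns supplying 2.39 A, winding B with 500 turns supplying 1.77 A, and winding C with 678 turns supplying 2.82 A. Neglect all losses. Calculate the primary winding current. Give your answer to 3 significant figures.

I_p ≈ 1.72 A

V_A = 240 × 510/2330 = 52.532 V; V_B = 240 × 500/2330 = 51.502 V; V_C = 240 × 678/2330 = 69.837 V.
P_out = V_A I_A + V_B I_B + V_C I_C = 52.532×2.39 + 51.502×1.77 + 69.837×2.82 = 125.55 + 91.159 + 196.94 = 413.65 W.
Ideal ⇒ P_in = P_out, so I_p = P_out/V_p = 413.65/240 = 1.72 A.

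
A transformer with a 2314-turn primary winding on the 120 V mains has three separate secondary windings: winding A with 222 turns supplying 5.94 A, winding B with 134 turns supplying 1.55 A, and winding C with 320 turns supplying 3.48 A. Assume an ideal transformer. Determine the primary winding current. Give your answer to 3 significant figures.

I_p ≈ 1.14 A

V_A = 120 × 222/2314 = 11.513 V; V_B = 120 × 134/2314 = 6.9490 V; V_C = 120 × 320/2314 = 16.595 V.
P_out = V_A I_A + V_B I_B + V_C I_C = 11.513×5.94 + 6.9490×1.55 + 16.595×3.48 = 68.384 + 10.771 + 57.749 = 136.90 W.
Ideal ⇒ P_in = P_out, so I_p = P_out/V_p = 136.90/120 = 1.14 A.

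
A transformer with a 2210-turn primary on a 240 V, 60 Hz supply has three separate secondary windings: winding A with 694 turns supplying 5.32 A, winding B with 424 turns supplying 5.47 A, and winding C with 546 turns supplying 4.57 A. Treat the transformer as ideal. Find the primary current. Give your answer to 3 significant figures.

I_p ≈ 3.85 A

V_A = 240 × 694/2210 = 75.367 V; V_B = 240 × 424/2210 = 46.045 V; V_C = 240 × 546/2210 = 59.294 V.
P_out = V_A I_A + V_B I_B + V_C I_C = 75.367×5.32 + 46.045×5.47 + 59.294×4.57 = 400.95 + 251.87 + 270.97 = 923.79 W.
Ideal ⇒ P_in = P_out, so I_p = P_out/V_p = 923.79/240 = 3.85 A.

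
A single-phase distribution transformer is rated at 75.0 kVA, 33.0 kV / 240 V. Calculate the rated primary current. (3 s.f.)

I_p ≈ 2.27 A

I_p = S/V_p = 75000/33000 = 2.27 A.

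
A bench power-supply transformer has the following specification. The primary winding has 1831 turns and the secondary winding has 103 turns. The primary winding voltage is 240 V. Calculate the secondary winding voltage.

V_s ≈ 13.5 V

V_s/V_p = N_s/N_p, so V_s = 240 × 103/1831 = 13.5 V.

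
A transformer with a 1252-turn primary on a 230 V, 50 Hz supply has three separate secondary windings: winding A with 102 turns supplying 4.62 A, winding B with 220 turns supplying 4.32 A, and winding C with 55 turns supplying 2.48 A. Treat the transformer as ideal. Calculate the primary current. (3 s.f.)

I_p ≈ 1.24 A

V_A = 230 × 102/1252 = 18.738 V; V_B = 230 × 220/1252 = 40.415 V; V_C = 230 × 55/1252 = 10.104 V.
P_out = V_A I_A + V_B I_B + V_C I_C = 18.738×4.62 + 40.415×4.32 + 10.104×2.48 = 86.570 + 174.59 + 25.058 = 286.22 W.
Ideal ⇒ P_in = P_out, so I_p = P_out/V_p = 286.22/230 = 1.24 A.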